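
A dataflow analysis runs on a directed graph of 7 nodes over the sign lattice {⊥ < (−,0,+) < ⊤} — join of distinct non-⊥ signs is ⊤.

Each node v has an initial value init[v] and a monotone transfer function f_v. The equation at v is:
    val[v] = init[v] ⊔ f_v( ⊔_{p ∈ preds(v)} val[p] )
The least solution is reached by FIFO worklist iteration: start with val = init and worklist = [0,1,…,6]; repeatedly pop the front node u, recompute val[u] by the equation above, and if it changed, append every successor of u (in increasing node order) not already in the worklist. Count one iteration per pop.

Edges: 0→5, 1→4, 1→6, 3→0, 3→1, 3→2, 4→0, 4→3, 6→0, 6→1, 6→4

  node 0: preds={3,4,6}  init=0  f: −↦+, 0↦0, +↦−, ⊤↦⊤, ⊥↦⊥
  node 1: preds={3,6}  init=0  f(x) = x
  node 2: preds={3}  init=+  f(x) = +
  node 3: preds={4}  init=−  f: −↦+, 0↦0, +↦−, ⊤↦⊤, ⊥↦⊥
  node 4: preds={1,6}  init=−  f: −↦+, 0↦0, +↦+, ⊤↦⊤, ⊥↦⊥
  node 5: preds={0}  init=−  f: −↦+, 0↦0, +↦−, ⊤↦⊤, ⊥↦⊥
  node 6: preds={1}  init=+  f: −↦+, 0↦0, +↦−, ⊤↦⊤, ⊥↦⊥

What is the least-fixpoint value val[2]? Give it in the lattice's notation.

Iteration log — 12 steps:
  step 1. node 0  ⊔preds=⊤  new=⊤  old=0  +wl: 
  step 2. node 1  ⊔preds=⊤  new=⊤  old=0  +wl: 
  step 3. node 2  ⊔preds=−  new=+  stable
  step 4. node 3  ⊔preds=−  new=⊤  old=−  +wl: 0,1,2
  step 5. node 4  ⊔preds=⊤  new=⊤  old=−  +wl: 3
  step 6. node 5  ⊔preds=⊤  new=⊤  old=−  +wl: 
  step 7. node 6  ⊔preds=⊤  new=⊤  old=+  +wl: 4
  step 8. node 0  ⊔preds=⊤  new=⊤  stable
  step 9. node 1  ⊔preds=⊤  new=⊤  stable
  step 10. node 2  ⊔preds=⊤  new=+  stable
  step 11. node 3  ⊔preds=⊤  new=⊤  stable
  step 12. node 4  ⊔preds=⊤  new=⊤  stable

Least fixpoint reached:
  node 0: ⊤
  node 1: ⊤
  node 2: +
  node 3: ⊤
  node 4: ⊤
  node 5: ⊤
  node 6: ⊤

+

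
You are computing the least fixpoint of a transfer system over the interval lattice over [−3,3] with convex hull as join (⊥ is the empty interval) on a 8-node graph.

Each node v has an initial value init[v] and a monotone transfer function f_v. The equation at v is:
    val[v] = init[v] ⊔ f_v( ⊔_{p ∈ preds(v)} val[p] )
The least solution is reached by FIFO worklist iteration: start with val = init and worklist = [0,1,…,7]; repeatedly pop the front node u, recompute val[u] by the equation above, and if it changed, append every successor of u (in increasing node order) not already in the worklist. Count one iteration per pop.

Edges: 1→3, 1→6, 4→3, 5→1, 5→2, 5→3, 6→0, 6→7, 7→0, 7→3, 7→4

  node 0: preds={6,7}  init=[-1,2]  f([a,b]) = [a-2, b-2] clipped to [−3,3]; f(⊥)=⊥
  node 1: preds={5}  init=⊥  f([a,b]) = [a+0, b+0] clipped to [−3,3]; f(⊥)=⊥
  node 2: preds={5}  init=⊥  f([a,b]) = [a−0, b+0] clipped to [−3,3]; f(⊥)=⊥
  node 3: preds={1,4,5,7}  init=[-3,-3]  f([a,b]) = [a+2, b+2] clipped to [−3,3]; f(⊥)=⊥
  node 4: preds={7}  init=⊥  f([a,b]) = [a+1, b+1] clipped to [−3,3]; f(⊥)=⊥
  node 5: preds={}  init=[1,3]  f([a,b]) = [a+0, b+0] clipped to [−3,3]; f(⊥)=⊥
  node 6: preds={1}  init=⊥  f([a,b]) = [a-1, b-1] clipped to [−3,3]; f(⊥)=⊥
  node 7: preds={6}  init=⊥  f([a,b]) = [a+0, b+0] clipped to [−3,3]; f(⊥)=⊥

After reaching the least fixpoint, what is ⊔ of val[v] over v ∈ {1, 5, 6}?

[0,3]

Iteration log — 12 steps:
  step 1. node 0  ⊔preds=⊥  new=[-1,2]  stable
  step 2. node 1  ⊔preds=[1,3]  new=[1,3]  old=⊥  +wl: 
  step 3. node 2  ⊔preds=[1,3]  new=[1,3]  old=⊥  +wl: 
  step 4. node 3  ⊔preds=[1,3]  new=[-3,3]  old=[-3,-3]  +wl: 
  step 5. node 4  ⊔preds=⊥  new=⊥  stable
  step 6. node 5  ⊔preds=⊥  new=[1,3]  stable
  step 7. node 6  ⊔preds=[1,3]  new=[0,2]  old=⊥  +wl: 0
  step 8. node 7  ⊔preds=[0,2]  new=[0,2]  old=⊥  +wl: 3,4
  step 9. node 0  ⊔preds=[0,2]  new=[-2,2]  old=[-1,2]  +wl: 
  step 10. node 3  ⊔preds=[0,3]  new=[-3,3]  stable
  step 11. node 4  ⊔preds=[0,2]  new=[1,3]  old=⊥  +wl: 3
  step 12. node 3  ⊔preds=[0,3]  new=[-3,3]  stable

Least fixpoint reached:
  node 0: [-2,2]
  node 1: [1,3]
  node 2: [1,3]
  node 3: [-3,3]
  node 4: [1,3]
  node 5: [1,3]
  node 6: [0,2]
  node 7: [0,2]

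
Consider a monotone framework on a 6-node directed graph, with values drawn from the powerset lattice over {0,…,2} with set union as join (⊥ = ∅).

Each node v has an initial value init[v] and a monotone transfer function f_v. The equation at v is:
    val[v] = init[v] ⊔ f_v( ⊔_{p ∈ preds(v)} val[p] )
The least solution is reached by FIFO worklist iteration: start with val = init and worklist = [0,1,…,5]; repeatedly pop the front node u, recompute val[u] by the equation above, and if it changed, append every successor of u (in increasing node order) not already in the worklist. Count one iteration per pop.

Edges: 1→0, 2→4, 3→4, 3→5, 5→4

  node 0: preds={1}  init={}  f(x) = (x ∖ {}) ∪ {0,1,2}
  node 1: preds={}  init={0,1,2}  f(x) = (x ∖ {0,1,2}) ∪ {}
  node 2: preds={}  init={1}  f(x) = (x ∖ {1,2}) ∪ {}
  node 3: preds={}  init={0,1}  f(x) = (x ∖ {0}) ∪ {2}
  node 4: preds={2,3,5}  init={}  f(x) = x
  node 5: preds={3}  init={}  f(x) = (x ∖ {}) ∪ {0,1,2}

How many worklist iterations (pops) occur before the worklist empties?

Trace (7 dequeues):
  [1] u=0 | in {0,1,2} | out {0,1,2} | prev {} | push {}
  [2] u=1 | in {} | out {0,1,2} | ==
  [3] u=2 | in {} | out {1} | ==
  [4] u=3 | in {} | out {0,1,2} | prev {0,1} | push {}
  [5] u=4 | in {0,1,2} | out {0,1,2} | prev {} | push {}
  [6] u=5 | in {0,1,2} | out {0,1,2} | prev {} | push {4}
  [7] u=4 | in {0,1,2} | out {0,1,2} | ==

Converged values:
  [0] {0,1,2}
  [1] {0,1,2}
  [2] {1}
  [3] {0,1,2}
  [4] {0,1,2}
  [5] {0,1,2}

7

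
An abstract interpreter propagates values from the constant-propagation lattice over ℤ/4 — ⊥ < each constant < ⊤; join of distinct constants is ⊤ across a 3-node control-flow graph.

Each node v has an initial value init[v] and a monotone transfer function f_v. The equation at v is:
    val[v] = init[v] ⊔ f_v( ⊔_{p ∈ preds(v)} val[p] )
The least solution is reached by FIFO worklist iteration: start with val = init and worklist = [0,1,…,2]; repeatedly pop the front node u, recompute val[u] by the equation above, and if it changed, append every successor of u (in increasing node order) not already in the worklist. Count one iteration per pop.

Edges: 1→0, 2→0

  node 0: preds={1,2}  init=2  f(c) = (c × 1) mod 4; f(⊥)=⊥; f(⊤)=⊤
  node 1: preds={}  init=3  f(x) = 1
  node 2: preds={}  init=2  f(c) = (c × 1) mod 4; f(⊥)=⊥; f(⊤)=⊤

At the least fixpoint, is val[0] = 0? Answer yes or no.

no

Worklist (4 pops):
  #1 pop 0: in=⊤ → ⊤ (was 2); enqueue []
  #2 pop 1: in=⊥ → ⊤ (was 3); enqueue [0]
  #3 pop 2: in=⊥ → 2 (no change)
  #4 pop 0: in=⊤ → ⊤ (no change)

Fixpoint:
  val[0] = ⊤
  val[1] = ⊤
  val[2] = 2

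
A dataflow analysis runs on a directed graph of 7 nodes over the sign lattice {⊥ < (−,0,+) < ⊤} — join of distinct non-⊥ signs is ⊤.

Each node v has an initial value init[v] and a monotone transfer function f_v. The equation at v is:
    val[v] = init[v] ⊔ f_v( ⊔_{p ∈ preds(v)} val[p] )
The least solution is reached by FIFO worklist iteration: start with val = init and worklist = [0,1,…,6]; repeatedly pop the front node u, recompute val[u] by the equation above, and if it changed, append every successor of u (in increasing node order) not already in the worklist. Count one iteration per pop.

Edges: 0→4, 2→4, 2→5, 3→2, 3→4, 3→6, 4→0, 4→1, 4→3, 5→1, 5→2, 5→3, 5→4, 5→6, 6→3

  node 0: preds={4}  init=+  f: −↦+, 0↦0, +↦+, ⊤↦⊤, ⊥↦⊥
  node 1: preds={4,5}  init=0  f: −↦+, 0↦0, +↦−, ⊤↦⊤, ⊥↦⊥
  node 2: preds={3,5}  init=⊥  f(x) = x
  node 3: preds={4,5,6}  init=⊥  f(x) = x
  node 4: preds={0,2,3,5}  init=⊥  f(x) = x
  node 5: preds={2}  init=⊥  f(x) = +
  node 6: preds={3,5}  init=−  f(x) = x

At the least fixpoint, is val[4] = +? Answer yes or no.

Iteration log — 15 steps:
  step 1. node 0  ⊔preds=⊥  new=+  stable
  step 2. node 1  ⊔preds=⊥  new=0  stable
  step 3. node 2  ⊔preds=⊥  new=⊥  stable
  step 4. node 3  ⊔preds=−  new=−  old=⊥  +wl: 2
  step 5. node 4  ⊔preds=⊤  new=⊤  old=⊥  +wl: 0,1,3
  step 6. node 5  ⊔preds=⊥  new=+  old=⊥  +wl: 4
  step 7. node 6  ⊔preds=⊤  new=⊤  old=−  +wl: 
  step 8. node 2  ⊔preds=⊤  new=⊤  old=⊥  +wl: 5
  step 9. node 0  ⊔preds=⊤  new=⊤  old=+  +wl: 
  step 10. node 1  ⊔preds=⊤  new=⊤  old=0  +wl: 
  step 11. node 3  ⊔preds=⊤  new=⊤  old=−  +wl: 2,6
  step 12. node 4  ⊔preds=⊤  new=⊤  stable
  step 13. node 5  ⊔preds=⊤  new=+  stable
  step 14. node 2  ⊔preds=⊤  new=⊤  stable
  step 15. node 6  ⊔preds=⊤  new=⊤  stable

Least fixpoint reached:
  node 0: ⊤
  node 1: ⊤
  node 2: ⊤
  node 3: ⊤
  node 4: ⊤
  node 5: +
  node 6: ⊤

no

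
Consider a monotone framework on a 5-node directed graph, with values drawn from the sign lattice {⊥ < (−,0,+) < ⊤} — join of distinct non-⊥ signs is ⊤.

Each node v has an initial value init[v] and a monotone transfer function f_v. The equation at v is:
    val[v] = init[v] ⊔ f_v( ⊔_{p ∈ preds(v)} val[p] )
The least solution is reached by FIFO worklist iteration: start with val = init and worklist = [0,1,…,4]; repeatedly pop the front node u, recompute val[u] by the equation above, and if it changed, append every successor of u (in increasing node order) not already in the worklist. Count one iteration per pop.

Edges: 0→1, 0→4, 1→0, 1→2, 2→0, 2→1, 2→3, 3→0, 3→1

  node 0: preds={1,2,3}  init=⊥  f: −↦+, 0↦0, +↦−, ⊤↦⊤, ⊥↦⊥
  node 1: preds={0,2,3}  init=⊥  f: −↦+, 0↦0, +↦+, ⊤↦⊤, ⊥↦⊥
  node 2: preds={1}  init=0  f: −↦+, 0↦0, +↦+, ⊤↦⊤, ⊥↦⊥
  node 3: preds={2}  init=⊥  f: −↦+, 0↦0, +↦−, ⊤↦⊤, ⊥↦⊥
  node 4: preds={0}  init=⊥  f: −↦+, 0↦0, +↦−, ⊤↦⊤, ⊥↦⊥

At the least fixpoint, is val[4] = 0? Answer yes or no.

yes

Worklist (7 pops):
  #1 pop 0: in=0 → 0 (was ⊥); enqueue []
  #2 pop 1: in=0 → 0 (was ⊥); enqueue [0]
  #3 pop 2: in=0 → 0 (no change)
  #4 pop 3: in=0 → 0 (was ⊥); enqueue [1]
  #5 pop 4: in=0 → 0 (was ⊥); enqueue []
  #6 pop 0: in=0 → 0 (no change)
  #7 pop 1: in=0 → 0 (no change)

Fixpoint:
  val[0] = 0
  val[1] = 0
  val[2] = 0
  val[3] = 0
  val[4] = 0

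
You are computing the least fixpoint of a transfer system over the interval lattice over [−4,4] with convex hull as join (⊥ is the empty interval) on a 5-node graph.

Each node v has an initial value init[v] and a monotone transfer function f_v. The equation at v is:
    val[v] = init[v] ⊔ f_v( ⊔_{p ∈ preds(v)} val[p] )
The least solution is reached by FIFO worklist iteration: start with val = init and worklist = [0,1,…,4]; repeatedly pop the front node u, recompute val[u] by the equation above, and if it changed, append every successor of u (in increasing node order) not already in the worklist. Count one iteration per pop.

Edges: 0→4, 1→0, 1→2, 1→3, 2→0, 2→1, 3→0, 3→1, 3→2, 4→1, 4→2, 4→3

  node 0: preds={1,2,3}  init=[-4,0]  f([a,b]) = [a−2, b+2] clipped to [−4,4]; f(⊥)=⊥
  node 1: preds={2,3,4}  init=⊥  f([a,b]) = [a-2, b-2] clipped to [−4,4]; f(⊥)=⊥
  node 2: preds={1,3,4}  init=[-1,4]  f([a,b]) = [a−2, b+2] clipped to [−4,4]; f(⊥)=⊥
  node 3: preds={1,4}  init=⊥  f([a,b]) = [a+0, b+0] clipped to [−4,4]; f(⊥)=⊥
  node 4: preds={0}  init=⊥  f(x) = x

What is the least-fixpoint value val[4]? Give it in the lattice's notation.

Trace (12 dequeues):
  [1] u=0 | in [-1,4] | out [-4,4] | prev [-4,0] | push {}
  [2] u=1 | in [-1,4] | out [-3,2] | prev ⊥ | push {0}
  [3] u=2 | in [-3,2] | out [-4,4] | prev [-1,4] | push {1}
  [4] u=3 | in [-3,2] | out [-3,2] | prev ⊥ | push {2}
  [5] u=4 | in [-4,4] | out [-4,4] | prev ⊥ | push {3}
  [6] u=0 | in [-4,4] | out [-4,4] | ==
  [7] u=1 | in [-4,4] | out [-4,2] | prev [-3,2] | push {0}
  [8] u=2 | in [-4,4] | out [-4,4] | ==
  [9] u=3 | in [-4,4] | out [-4,4] | prev [-3,2] | push {1,2}
  [10] u=0 | in [-4,4] | out [-4,4] | ==
  [11] u=1 | in [-4,4] | out [-4,2] | ==
  [12] u=2 | in [-4,4] | out [-4,4] | ==

Converged values:
  [0] [-4,4]
  [1] [-4,2]
  [2] [-4,4]
  [3] [-4,4]
  [4] [-4,4]

[-4,4]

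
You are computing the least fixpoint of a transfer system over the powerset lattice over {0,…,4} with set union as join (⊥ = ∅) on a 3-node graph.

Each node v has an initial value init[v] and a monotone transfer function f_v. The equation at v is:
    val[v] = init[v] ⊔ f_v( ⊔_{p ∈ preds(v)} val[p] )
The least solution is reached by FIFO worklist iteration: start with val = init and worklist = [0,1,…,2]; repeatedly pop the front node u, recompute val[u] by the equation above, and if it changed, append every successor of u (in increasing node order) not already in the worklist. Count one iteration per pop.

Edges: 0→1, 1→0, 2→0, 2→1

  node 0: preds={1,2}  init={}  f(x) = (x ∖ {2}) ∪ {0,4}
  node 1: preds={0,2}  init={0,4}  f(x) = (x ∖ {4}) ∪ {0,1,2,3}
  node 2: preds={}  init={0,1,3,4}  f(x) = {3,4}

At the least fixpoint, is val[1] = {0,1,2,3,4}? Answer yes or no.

yes

Iteration log — 4 steps:
  step 1. node 0  ⊔preds={0,1,3,4}  new={0,1,3,4}  old={}  +wl: 
  step 2. node 1  ⊔preds={0,1,3,4}  new={0,1,2,3,4}  old={0,4}  +wl: 0
  step 3. node 2  ⊔preds={}  new={0,1,3,4}  stable
  step 4. node 0  ⊔preds={0,1,2,3,4}  new={0,1,3,4}  stable

Least fixpoint reached:
  node 0: {0,1,3,4}
  node 1: {0,1,2,3,4}
  node 2: {0,1,3,4}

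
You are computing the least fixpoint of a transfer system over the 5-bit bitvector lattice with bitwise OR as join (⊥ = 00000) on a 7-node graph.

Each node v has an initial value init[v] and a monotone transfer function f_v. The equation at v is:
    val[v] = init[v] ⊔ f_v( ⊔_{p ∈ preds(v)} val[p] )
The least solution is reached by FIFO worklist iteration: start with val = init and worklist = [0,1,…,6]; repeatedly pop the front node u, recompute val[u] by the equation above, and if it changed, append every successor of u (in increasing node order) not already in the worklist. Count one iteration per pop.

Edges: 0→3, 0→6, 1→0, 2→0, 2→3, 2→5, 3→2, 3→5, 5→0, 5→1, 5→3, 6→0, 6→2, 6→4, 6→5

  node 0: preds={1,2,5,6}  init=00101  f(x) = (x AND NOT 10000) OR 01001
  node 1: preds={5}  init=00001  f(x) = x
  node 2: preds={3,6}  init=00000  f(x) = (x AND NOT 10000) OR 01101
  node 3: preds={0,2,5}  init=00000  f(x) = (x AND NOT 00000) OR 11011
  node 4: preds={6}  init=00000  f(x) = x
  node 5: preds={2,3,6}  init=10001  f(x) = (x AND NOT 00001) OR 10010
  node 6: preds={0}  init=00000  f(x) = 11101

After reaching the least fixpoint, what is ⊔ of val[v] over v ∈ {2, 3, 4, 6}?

Worklist (15 pops):
  #1 pop 0: in=10001 → 01101 (was 00101); enqueue []
  #2 pop 1: in=10001 → 10001 (was 00001); enqueue [0]
  #3 pop 2: in=00000 → 01101 (was 00000); enqueue []
  #4 pop 3: in=11101 → 11111 (was 00000); enqueue [2]
  #5 pop 4: in=00000 → 00000 (no change)
  #6 pop 5: in=11111 → 11111 (was 10001); enqueue [1,3]
  #7 pop 6: in=01101 → 11101 (was 00000); enqueue [4,5]
  #8 pop 0: in=11111 → 01111 (was 01101); enqueue [6]
  #9 pop 2: in=11111 → 01111 (was 01101); enqueue [0]
  #10 pop 1: in=11111 → 11111 (was 10001); enqueue []
  #11 pop 3: in=11111 → 11111 (no change)
  #12 pop 4: in=11101 → 11101 (was 00000); enqueue []
  #13 pop 5: in=11111 → 11111 (no change)
  #14 pop 6: in=01111 → 11101 (no change)
  #15 pop 0: in=11111 → 01111 (no change)

Fixpoint:
  val[0] = 01111
  val[1] = 11111
  val[2] = 01111
  val[3] = 11111
  val[4] = 11101
  val[5] = 11111
  val[6] = 11101

11111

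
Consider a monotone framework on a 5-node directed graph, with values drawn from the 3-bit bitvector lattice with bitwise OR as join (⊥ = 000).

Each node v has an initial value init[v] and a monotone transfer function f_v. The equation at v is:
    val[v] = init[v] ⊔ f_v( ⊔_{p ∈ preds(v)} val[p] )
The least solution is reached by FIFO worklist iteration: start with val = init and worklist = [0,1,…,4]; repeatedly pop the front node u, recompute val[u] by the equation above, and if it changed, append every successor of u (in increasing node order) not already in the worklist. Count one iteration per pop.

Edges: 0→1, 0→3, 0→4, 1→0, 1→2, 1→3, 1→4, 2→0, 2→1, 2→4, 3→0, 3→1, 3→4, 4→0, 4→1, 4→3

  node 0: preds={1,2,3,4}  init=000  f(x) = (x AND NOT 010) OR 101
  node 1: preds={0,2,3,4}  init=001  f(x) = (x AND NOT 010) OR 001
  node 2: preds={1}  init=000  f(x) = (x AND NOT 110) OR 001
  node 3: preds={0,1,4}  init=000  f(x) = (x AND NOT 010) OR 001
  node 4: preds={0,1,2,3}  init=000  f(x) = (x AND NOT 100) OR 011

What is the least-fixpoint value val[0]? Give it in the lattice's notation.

101

Iteration log — 8 steps:
  step 1. node 0  ⊔preds=001  new=101  old=000  +wl: 
  step 2. node 1  ⊔preds=101  new=101  old=001  +wl: 0
  step 3. node 2  ⊔preds=101  new=001  old=000  +wl: 1
  step 4. node 3  ⊔preds=101  new=101  old=000  +wl: 
  step 5. node 4  ⊔preds=101  new=011  old=000  +wl: 3
  step 6. node 0  ⊔preds=111  new=101  stable
  step 7. node 1  ⊔preds=111  new=101  stable
  step 8. node 3  ⊔preds=111  new=101  stable

Least fixpoint reached:
  node 0: 101
  node 1: 101
  node 2: 001
  node 3: 101
  node 4: 011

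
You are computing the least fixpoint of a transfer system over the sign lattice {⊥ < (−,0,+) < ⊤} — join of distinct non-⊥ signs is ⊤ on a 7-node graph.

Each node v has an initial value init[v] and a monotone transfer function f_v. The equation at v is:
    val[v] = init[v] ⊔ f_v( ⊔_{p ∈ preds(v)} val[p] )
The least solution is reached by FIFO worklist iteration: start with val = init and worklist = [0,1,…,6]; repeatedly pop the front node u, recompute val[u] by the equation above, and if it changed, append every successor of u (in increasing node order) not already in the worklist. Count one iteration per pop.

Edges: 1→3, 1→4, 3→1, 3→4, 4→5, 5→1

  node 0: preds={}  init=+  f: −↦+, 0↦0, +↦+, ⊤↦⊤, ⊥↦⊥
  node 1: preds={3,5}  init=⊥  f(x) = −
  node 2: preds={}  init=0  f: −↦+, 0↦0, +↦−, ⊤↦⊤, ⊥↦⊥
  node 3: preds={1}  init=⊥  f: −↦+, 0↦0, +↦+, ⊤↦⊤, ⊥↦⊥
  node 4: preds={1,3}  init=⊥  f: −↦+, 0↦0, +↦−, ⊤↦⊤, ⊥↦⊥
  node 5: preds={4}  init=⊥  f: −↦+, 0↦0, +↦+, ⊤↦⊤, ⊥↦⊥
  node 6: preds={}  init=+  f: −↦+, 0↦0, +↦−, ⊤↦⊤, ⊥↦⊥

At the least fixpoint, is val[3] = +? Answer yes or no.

Worklist (8 pops):
  #1 pop 0: in=⊥ → + (no change)
  #2 pop 1: in=⊥ → − (was ⊥); enqueue []
  #3 pop 2: in=⊥ → 0 (no change)
  #4 pop 3: in=− → + (was ⊥); enqueue [1]
  #5 pop 4: in=⊤ → ⊤ (was ⊥); enqueue []
  #6 pop 5: in=⊤ → ⊤ (was ⊥); enqueue []
  #7 pop 6: in=⊥ → + (no change)
  #8 pop 1: in=⊤ → − (no change)

Fixpoint:
  val[0] = +
  val[1] = −
  val[2] = 0
  val[3] = +
  val[4] = ⊤
  val[5] = ⊤
  val[6] = +

yes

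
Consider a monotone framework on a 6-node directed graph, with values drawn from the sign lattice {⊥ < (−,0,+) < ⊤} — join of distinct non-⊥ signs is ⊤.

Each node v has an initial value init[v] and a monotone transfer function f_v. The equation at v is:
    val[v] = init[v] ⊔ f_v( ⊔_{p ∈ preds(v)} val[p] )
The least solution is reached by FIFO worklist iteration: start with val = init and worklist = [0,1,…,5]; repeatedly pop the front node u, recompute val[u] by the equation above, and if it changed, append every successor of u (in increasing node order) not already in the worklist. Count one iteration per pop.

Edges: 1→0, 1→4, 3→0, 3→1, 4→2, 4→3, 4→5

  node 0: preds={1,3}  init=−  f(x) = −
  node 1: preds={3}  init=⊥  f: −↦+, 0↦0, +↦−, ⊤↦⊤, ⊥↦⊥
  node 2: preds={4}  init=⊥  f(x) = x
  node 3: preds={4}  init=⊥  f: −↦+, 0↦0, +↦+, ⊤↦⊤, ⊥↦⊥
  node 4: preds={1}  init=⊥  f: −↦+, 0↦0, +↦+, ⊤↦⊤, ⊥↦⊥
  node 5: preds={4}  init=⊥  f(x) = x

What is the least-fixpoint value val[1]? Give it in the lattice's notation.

⊥

Worklist (6 pops):
  #1 pop 0: in=⊥ → − (no change)
  #2 pop 1: in=⊥ → ⊥ (no change)
  #3 pop 2: in=⊥ → ⊥ (no change)
  #4 pop 3: in=⊥ → ⊥ (no change)
  #5 pop 4: in=⊥ → ⊥ (no change)
  #6 pop 5: in=⊥ → ⊥ (no change)

Fixpoint:
  val[0] = −
  val[1] = ⊥
  val[2] = ⊥
  val[3] = ⊥
  val[4] = ⊥
  val[5] = ⊥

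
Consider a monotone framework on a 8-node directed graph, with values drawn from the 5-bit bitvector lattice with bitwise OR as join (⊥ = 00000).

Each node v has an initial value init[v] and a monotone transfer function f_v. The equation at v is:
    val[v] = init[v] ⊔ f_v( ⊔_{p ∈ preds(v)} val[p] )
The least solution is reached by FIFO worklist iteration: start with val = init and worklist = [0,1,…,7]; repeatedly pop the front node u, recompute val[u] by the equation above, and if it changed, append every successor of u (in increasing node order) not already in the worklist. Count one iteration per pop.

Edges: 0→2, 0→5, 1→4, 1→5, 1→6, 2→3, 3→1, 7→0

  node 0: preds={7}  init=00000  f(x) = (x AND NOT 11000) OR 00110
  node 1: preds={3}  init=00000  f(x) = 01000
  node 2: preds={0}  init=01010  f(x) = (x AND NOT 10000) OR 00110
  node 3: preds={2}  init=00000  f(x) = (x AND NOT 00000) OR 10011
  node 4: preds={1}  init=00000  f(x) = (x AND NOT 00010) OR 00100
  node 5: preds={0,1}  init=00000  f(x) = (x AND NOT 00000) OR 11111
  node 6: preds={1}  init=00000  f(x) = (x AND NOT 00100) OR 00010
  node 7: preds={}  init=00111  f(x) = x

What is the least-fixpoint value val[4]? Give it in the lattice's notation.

01100

Trace (9 dequeues):
  [1] u=0 | in 00111 | out 00111 | prev 00000 | push {}
  [2] u=1 | in 00000 | out 01000 | prev 00000 | push {}
  [3] u=2 | in 00111 | out 01111 | prev 01010 | push {}
  [4] u=3 | in 01111 | out 11111 | prev 00000 | push {1}
  [5] u=4 | in 01000 | out 01100 | prev 00000 | push {}
  [6] u=5 | in 01111 | out 11111 | prev 00000 | push {}
  [7] u=6 | in 01000 | out 01010 | prev 00000 | push {}
  [8] u=7 | in 00000 | out 00111 | ==
  [9] u=1 | in 11111 | out 01000 | ==

Converged values:
  [0] 00111
  [1] 01000
  [2] 01111
  [3] 11111
  [4] 01100
  [5] 11111
  [6] 01010
  [7] 00111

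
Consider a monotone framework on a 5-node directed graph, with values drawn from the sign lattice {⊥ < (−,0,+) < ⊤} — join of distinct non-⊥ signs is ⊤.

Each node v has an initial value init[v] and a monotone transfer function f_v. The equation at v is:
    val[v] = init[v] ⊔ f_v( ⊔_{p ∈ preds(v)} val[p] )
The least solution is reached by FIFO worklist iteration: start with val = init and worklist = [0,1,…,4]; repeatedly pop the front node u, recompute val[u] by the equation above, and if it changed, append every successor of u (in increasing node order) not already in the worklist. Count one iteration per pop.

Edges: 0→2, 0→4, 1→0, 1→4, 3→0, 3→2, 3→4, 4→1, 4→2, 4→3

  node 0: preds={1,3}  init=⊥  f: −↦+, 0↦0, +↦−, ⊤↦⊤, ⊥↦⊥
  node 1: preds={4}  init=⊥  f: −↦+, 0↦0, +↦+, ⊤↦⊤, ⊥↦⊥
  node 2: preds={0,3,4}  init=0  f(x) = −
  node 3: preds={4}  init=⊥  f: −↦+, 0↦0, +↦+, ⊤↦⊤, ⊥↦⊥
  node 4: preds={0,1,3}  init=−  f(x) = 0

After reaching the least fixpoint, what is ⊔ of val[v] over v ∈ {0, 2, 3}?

Iteration log — 13 steps:
  step 1. node 0  ⊔preds=⊥  new=⊥  stable
  step 2. node 1  ⊔preds=−  new=+  old=⊥  +wl: 0
  step 3. node 2  ⊔preds=−  new=⊤  old=0  +wl: 
  step 4. node 3  ⊔preds=−  new=+  old=⊥  +wl: 2
  step 5. node 4  ⊔preds=+  new=⊤  old=−  +wl: 1,3
  step 6. node 0  ⊔preds=+  new=−  old=⊥  +wl: 4
  step 7. node 2  ⊔preds=⊤  new=⊤  stable
  step 8. node 1  ⊔preds=⊤  new=⊤  old=+  +wl: 0
  step 9. node 3  ⊔preds=⊤  new=⊤  old=+  +wl: 2
  step 10. node 4  ⊔preds=⊤  new=⊤  stable
  step 11. node 0  ⊔preds=⊤  new=⊤  old=−  +wl: 4
  step 12. node 2  ⊔preds=⊤  new=⊤  stable
  step 13. node 4  ⊔preds=⊤  new=⊤  stable

Least fixpoint reached:
  node 0: ⊤
  node 1: ⊤
  node 2: ⊤
  node 3: ⊤
  node 4: ⊤

⊤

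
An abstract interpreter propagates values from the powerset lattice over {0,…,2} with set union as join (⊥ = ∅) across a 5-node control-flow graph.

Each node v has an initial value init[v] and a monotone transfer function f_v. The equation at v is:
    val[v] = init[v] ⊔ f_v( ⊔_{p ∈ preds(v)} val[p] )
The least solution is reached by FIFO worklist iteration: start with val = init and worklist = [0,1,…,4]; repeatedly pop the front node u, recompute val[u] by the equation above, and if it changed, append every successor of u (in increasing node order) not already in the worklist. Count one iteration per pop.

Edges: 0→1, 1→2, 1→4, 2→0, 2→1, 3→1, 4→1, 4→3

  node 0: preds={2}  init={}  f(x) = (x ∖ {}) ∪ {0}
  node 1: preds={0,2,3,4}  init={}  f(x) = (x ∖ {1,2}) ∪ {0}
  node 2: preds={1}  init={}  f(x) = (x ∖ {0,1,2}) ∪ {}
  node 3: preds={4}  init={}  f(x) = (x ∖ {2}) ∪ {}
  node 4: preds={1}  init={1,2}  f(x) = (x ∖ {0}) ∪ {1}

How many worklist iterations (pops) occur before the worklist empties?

Trace (6 dequeues):
  [1] u=0 | in {} | out {0} | prev {} | push {}
  [2] u=1 | in {0,1,2} | out {0} | prev {} | push {}
  [3] u=2 | in {0} | out {} | ==
  [4] u=3 | in {1,2} | out {1} | prev {} | push {1}
  [5] u=4 | in {0} | out {1,2} | ==
  [6] u=1 | in {0,1,2} | out {0} | ==

Converged values:
  [0] {0}
  [1] {0}
  [2] {}
  [3] {1}
  [4] {1,2}

6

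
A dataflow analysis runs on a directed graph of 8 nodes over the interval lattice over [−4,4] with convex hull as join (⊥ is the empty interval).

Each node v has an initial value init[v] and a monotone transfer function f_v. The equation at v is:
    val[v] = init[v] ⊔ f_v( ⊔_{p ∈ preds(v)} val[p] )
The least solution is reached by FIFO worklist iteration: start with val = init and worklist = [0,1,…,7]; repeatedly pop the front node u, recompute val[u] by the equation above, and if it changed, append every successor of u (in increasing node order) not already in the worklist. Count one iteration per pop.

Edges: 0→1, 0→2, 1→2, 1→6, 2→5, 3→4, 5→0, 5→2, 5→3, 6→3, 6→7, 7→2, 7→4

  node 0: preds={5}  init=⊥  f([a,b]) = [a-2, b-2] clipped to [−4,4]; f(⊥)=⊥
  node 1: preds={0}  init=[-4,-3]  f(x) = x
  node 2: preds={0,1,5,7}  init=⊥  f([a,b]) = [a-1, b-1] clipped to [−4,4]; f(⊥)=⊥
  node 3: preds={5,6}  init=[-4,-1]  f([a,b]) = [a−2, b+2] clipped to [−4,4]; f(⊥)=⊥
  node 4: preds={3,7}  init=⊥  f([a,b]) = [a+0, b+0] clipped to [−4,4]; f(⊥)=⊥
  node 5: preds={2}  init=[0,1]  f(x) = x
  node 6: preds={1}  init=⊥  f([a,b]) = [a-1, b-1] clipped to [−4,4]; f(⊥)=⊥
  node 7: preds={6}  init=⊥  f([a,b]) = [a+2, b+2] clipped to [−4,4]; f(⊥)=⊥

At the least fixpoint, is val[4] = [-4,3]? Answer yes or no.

Iteration log — 13 steps:
  step 1. node 0  ⊔preds=[0,1]  new=[-2,-1]  old=⊥  +wl: 
  step 2. node 1  ⊔preds=[-2,-1]  new=[-4,-1]  old=[-4,-3]  +wl: 
  step 3. node 2  ⊔preds=[-4,1]  new=[-4,0]  old=⊥  +wl: 
  step 4. node 3  ⊔preds=[0,1]  new=[-4,3]  old=[-4,-1]  +wl: 
  step 5. node 4  ⊔preds=[-4,3]  new=[-4,3]  old=⊥  +wl: 
  step 6. node 5  ⊔preds=[-4,0]  new=[-4,1]  old=[0,1]  +wl: 0,2,3
  step 7. node 6  ⊔preds=[-4,-1]  new=[-4,-2]  old=⊥  +wl: 
  step 8. node 7  ⊔preds=[-4,-2]  new=[-2,0]  old=⊥  +wl: 4
  step 9. node 0  ⊔preds=[-4,1]  new=[-4,-1]  old=[-2,-1]  +wl: 1
  step 10. node 2  ⊔preds=[-4,1]  new=[-4,0]  stable
  step 11. node 3  ⊔preds=[-4,1]  new=[-4,3]  stable
  step 12. node 4  ⊔preds=[-4,3]  new=[-4,3]  stable
  step 13. node 1  ⊔preds=[-4,-1]  new=[-4,-1]  stable

Least fixpoint reached:
  node 0: [-4,-1]
  node 1: [-4,-1]
  node 2: [-4,0]
  node 3: [-4,3]
  node 4: [-4,3]
  node 5: [-4,1]
  node 6: [-4,-2]
  node 7: [-2,0]

yes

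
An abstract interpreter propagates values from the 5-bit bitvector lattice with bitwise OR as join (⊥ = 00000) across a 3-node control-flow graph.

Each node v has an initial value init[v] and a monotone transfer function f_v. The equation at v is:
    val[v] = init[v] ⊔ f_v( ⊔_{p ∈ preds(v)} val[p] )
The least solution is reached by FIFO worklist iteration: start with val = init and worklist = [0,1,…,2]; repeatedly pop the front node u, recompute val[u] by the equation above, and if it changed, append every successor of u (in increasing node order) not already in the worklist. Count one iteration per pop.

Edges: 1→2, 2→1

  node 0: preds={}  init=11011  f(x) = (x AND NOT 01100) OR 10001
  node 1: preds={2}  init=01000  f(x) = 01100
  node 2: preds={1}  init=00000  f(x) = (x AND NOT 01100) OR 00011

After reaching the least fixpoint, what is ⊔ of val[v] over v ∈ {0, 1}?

Trace (4 dequeues):
  [1] u=0 | in 00000 | out 11011 | ==
  [2] u=1 | in 00000 | out 01100 | prev 01000 | push {}
  [3] u=2 | in 01100 | out 00011 | prev 00000 | push {1}
  [4] u=1 | in 00011 | out 01100 | ==

Converged values:
  [0] 11011
  [1] 01100
  [2] 00011

11111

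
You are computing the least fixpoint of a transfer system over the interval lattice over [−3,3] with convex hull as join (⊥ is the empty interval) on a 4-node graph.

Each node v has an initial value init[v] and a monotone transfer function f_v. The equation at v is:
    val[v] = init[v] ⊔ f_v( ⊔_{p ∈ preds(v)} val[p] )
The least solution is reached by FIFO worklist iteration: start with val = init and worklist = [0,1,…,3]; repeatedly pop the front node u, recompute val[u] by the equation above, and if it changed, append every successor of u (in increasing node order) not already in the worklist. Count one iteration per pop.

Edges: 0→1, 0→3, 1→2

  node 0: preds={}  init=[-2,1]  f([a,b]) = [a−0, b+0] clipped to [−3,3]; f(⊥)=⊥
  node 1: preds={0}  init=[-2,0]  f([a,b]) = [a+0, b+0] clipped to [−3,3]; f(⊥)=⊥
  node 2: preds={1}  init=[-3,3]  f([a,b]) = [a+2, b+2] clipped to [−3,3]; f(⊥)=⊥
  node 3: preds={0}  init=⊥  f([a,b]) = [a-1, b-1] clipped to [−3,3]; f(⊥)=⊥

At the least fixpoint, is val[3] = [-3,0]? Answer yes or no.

yes

Worklist (4 pops):
  #1 pop 0: in=⊥ → [-2,1] (no change)
  #2 pop 1: in=[-2,1] → [-2,1] (was [-2,0]); enqueue []
  #3 pop 2: in=[-2,1] → [-3,3] (no change)
  #4 pop 3: in=[-2,1] → [-3,0] (was ⊥); enqueue []

Fixpoint:
  val[0] = [-2,1]
  val[1] = [-2,1]
  val[2] = [-3,3]
  val[3] = [-3,0]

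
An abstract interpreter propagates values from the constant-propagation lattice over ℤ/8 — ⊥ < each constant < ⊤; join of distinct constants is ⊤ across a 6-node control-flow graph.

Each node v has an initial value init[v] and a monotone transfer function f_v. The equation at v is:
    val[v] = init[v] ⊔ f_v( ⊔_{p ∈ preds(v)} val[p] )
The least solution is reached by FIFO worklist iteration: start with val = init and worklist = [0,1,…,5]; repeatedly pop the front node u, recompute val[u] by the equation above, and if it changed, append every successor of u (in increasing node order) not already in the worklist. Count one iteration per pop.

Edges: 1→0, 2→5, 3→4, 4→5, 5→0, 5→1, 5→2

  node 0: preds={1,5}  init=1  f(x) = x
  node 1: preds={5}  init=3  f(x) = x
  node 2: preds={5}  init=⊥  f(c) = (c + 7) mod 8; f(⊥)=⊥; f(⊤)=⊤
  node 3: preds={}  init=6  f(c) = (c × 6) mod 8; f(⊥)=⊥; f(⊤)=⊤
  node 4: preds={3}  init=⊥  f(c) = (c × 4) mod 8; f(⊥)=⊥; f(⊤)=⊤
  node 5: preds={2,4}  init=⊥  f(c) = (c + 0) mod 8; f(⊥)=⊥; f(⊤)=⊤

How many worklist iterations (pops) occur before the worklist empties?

Iteration log — 15 steps:
  step 1. node 0  ⊔preds=3  new=⊤  old=1  +wl: 
  step 2. node 1  ⊔preds=⊥  new=3  stable
  step 3. node 2  ⊔preds=⊥  new=⊥  stable
  step 4. node 3  ⊔preds=⊥  new=6  stable
  step 5. node 4  ⊔preds=6  new=0  old=⊥  +wl: 
  step 6. node 5  ⊔preds=0  new=0  old=⊥  +wl: 0,1,2
  step 7. node 0  ⊔preds=⊤  new=⊤  stable
  step 8. node 1  ⊔preds=0  new=⊤  old=3  +wl: 0
  step 9. node 2  ⊔preds=0  new=7  old=⊥  +wl: 5
  step 10. node 0  ⊔preds=⊤  new=⊤  stable
  step 11. node 5  ⊔preds=⊤  new=⊤  old=0  +wl: 0,1,2
  step 12. node 0  ⊔preds=⊤  new=⊤  stable
  step 13. node 1  ⊔preds=⊤  new=⊤  stable
  step 14. node 2  ⊔preds=⊤  new=⊤  old=7  +wl: 5
  step 15. node 5  ⊔preds=⊤  new=⊤  stable

Least fixpoint reached:
  node 0: ⊤
  node 1: ⊤
  node 2: ⊤
  node 3: 6
  node 4: 0
  node 5: ⊤

15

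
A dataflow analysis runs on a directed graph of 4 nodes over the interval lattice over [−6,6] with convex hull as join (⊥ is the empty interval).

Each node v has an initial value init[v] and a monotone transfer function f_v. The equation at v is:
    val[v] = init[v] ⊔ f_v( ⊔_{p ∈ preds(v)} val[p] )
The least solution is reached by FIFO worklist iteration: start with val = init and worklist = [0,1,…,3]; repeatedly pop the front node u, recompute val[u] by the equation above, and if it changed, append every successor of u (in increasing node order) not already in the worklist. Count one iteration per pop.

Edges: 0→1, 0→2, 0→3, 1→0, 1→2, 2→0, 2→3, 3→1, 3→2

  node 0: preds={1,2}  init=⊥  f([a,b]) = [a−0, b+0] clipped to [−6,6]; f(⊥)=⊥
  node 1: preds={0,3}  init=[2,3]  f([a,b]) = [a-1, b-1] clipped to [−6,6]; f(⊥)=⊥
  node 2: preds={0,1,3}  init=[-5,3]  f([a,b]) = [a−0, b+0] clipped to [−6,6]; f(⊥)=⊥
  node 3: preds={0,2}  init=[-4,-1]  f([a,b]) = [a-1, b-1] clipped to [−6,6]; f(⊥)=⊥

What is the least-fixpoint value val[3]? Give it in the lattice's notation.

[-6,2]

Worklist (8 pops):
  #1 pop 0: in=[-5,3] → [-5,3] (was ⊥); enqueue []
  #2 pop 1: in=[-5,3] → [-6,3] (was [2,3]); enqueue [0]
  #3 pop 2: in=[-6,3] → [-6,3] (was [-5,3]); enqueue []
  #4 pop 3: in=[-6,3] → [-6,2] (was [-4,-1]); enqueue [1,2]
  #5 pop 0: in=[-6,3] → [-6,3] (was [-5,3]); enqueue [3]
  #6 pop 1: in=[-6,3] → [-6,3] (no change)
  #7 pop 2: in=[-6,3] → [-6,3] (no change)
  #8 pop 3: in=[-6,3] → [-6,2] (no change)

Fixpoint:
  val[0] = [-6,3]
  val[1] = [-6,3]
  val[2] = [-6,3]
  val[3] = [-6,2]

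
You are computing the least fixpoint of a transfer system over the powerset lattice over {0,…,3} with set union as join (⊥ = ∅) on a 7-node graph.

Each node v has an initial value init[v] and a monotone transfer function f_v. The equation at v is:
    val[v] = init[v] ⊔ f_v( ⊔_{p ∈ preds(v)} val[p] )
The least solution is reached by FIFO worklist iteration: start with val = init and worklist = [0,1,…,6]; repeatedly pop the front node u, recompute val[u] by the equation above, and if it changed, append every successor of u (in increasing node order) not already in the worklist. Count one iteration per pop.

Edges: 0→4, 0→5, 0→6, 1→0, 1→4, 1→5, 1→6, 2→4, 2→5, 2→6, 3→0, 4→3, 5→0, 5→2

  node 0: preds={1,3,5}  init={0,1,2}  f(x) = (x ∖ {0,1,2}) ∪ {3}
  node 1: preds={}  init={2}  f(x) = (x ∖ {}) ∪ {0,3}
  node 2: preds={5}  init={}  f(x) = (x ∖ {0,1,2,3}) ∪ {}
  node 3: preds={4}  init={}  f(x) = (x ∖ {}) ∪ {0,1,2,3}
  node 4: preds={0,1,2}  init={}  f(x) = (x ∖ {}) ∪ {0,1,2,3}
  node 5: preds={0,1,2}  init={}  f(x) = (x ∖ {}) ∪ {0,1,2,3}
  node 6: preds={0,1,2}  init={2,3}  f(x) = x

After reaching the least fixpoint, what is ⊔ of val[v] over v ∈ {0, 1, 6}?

Trace (10 dequeues):
  [1] u=0 | in {2} | out {0,1,2,3} | prev {0,1,2} | push {}
  [2] u=1 | in {} | out {0,2,3} | prev {2} | push {0}
  [3] u=2 | in {} | out {} | ==
  [4] u=3 | in {} | out {0,1,2,3} | prev {} | push {}
  [5] u=4 | in {0,1,2,3} | out {0,1,2,3} | prev {} | push {3}
  [6] u=5 | in {0,1,2,3} | out {0,1,2,3} | prev {} | push {2}
  [7] u=6 | in {0,1,2,3} | out {0,1,2,3} | prev {2,3} | push {}
  [8] u=0 | in {0,1,2,3} | out {0,1,2,3} | ==
  [9] u=3 | in {0,1,2,3} | out {0,1,2,3} | ==
  [10] u=2 | in {0,1,2,3} | out {} | ==

Converged values:
  [0] {0,1,2,3}
  [1] {0,2,3}
  [2] {}
  [3] {0,1,2,3}
  [4] {0,1,2,3}
  [5] {0,1,2,3}
  [6] {0,1,2,3}

{0,1,2,3}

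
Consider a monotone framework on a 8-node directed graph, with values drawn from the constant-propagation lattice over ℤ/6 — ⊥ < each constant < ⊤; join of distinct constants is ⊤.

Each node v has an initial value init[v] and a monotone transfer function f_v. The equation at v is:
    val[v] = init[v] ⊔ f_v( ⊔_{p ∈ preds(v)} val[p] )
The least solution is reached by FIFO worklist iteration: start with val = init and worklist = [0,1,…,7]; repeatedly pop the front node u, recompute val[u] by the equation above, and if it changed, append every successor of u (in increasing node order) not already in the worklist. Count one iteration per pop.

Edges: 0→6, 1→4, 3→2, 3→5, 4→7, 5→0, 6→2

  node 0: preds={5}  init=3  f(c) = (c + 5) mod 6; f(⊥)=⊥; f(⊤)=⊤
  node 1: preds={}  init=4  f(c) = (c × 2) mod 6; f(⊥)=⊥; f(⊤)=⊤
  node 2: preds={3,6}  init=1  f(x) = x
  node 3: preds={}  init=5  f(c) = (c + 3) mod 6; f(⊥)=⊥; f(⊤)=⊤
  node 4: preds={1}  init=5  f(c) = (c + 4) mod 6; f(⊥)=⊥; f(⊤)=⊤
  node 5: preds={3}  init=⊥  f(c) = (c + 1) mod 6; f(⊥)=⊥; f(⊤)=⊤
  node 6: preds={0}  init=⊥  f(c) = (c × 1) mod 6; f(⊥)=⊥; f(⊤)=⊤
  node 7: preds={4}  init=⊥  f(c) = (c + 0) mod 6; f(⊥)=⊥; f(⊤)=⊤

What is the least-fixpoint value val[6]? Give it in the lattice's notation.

Worklist (12 pops):
  #1 pop 0: in=⊥ → 3 (no change)
  #2 pop 1: in=⊥ → 4 (no change)
  #3 pop 2: in=5 → ⊤ (was 1); enqueue []
  #4 pop 3: in=⊥ → 5 (no change)
  #5 pop 4: in=4 → ⊤ (was 5); enqueue []
  #6 pop 5: in=5 → 0 (was ⊥); enqueue [0]
  #7 pop 6: in=3 → 3 (was ⊥); enqueue [2]
  #8 pop 7: in=⊤ → ⊤ (was ⊥); enqueue []
  #9 pop 0: in=0 → ⊤ (was 3); enqueue [6]
  #10 pop 2: in=⊤ → ⊤ (no change)
  #11 pop 6: in=⊤ → ⊤ (was 3); enqueue [2]
  #12 pop 2: in=⊤ → ⊤ (no change)

Fixpoint:
  val[0] = ⊤
  val[1] = 4
  val[2] = ⊤
  val[3] = 5
  val[4] = ⊤
  val[5] = 0
  val[6] = ⊤
  val[7] = ⊤

⊤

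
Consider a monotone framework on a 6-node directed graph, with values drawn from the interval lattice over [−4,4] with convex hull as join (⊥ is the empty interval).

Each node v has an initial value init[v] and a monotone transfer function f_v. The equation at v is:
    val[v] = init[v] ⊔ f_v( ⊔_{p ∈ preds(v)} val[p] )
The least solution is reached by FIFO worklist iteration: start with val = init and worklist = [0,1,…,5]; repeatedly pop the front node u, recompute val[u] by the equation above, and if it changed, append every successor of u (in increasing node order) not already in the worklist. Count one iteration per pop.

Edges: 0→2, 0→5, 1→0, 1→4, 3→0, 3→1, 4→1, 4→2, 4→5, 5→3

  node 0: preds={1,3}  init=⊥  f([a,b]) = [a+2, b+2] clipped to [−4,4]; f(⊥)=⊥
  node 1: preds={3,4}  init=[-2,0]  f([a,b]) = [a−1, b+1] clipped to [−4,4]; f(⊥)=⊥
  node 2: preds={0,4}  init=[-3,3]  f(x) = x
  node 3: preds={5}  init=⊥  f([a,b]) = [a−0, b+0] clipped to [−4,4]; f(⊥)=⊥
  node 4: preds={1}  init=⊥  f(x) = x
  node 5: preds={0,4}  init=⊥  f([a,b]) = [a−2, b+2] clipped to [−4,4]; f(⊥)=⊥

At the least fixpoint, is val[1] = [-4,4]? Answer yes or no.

Iteration log — 19 steps:
  step 1. node 0  ⊔preds=[-2,0]  new=[0,2]  old=⊥  +wl: 
  step 2. node 1  ⊔preds=⊥  new=[-2,0]  stable
  step 3. node 2  ⊔preds=[0,2]  new=[-3,3]  stable
  step 4. node 3  ⊔preds=⊥  new=⊥  stable
  step 5. node 4  ⊔preds=[-2,0]  new=[-2,0]  old=⊥  +wl: 1,2
  step 6. node 5  ⊔preds=[-2,2]  new=[-4,4]  old=⊥  +wl: 3
  step 7. node 1  ⊔preds=[-2,0]  new=[-3,1]  old=[-2,0]  +wl: 0,4
  step 8. node 2  ⊔preds=[-2,2]  new=[-3,3]  stable
  step 9. node 3  ⊔preds=[-4,4]  new=[-4,4]  old=⊥  +wl: 1
  step 10. node 0  ⊔preds=[-4,4]  new=[-2,4]  old=[0,2]  +wl: 2,5
  step 11. node 4  ⊔preds=[-3,1]  new=[-3,1]  old=[-2,0]  +wl: 
  step 12. node 1  ⊔preds=[-4,4]  new=[-4,4]  old=[-3,1]  +wl: 0,4
  step 13. node 2  ⊔preds=[-3,4]  new=[-3,4]  old=[-3,3]  +wl: 
  step 14. node 5  ⊔preds=[-3,4]  new=[-4,4]  stable
  step 15. node 0  ⊔preds=[-4,4]  new=[-2,4]  stable
  step 16. node 4  ⊔preds=[-4,4]  new=[-4,4]  old=[-3,1]  +wl: 1,2,5
  step 17. node 1  ⊔preds=[-4,4]  new=[-4,4]  stable
  step 18. node 2  ⊔preds=[-4,4]  new=[-4,4]  old=[-3,4]  +wl: 
  step 19. node 5  ⊔preds=[-4,4]  new=[-4,4]  stable

Least fixpoint reached:
  node 0: [-2,4]
  node 1: [-4,4]
  node 2: [-4,4]
  node 3: [-4,4]
  node 4: [-4,4]
  node 5: [-4,4]

yes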